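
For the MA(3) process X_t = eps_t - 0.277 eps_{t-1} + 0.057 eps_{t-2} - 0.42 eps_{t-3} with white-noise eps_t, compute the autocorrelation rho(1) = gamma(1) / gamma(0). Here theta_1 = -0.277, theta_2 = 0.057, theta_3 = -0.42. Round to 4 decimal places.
\rho(1) = -0.2521

For an MA(q) process with theta_0 = 1, the autocovariance is
  gamma(k) = sigma^2 * sum_{i=0..q-k} theta_i * theta_{i+k},
and rho(k) = gamma(k) / gamma(0). Sigma^2 cancels.
  numerator   = (1)*(-0.277) + (-0.277)*(0.057) + (0.057)*(-0.42) = -0.316729.
  denominator = (1)^2 + (-0.277)^2 + (0.057)^2 + (-0.42)^2 = 1.256378.
  rho(1) = -0.316729 / 1.256378 = -0.2521.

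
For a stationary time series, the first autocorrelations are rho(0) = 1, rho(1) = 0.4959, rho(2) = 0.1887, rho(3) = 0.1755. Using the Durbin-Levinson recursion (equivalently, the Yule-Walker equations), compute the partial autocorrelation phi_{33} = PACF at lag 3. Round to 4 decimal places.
\phi_{33} = 0.1500

The PACF at lag k is phi_{kk}, the last component of the solution
to the Yule-Walker system G_k phi = r_k where
  (G_k)_{ij} = rho(|i - j|), (r_k)_i = rho(i), i,j = 1..k.
Equivalently, Durbin-Levinson gives phi_{kk} iteratively:
  phi_{11} = rho(1)
  phi_{kk} = [rho(k) - sum_{j=1..k-1} phi_{k-1,j} rho(k-j)]
            / [1 - sum_{j=1..k-1} phi_{k-1,j} rho(j)],
  phi_{k,j} = phi_{k-1,j} - phi_{kk} phi_{k-1,k-j},  j = 1..k-1.
Step k = 1:
  phi_11 = rho(1) = 0.4959.
Step k = 2:
  phi_22 = [rho(2) - phi_11 rho(1)] / [1 - phi_11 rho(1)] = [0.1887 - (0.4959)(0.4959)] / [1 - (0.4959)(0.4959)]
         = -0.05721681 / 0.75408319 = -0.075876.
  Update: phi_21 = phi_11 - phi_22 phi_11 = 0.4959 - (-0.075876)(0.4959) = 0.533527.
Step k = 3:
  phi_33 = [rho(3) - phi_21 rho(2) - phi_22 rho(1)] / [1 - phi_21 rho(1) - phi_22 rho(2)]
    numerator   = 0.1755 - (0.533527)(0.1887) - (-0.075876)(0.4959) = 0.11245038
    denominator = 1 - (0.533527)(0.4959) - (-0.075876)(0.1887) = 0.74974181
  phi_33 = 0.11245038 / 0.74974181 = 0.15.
Therefore phi_{33} = 0.1500.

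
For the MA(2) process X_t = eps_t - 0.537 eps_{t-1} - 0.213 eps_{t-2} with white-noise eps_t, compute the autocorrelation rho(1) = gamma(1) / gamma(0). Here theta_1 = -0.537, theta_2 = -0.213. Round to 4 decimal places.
\rho(1) = -0.3169

For an MA(q) process with theta_0 = 1, the autocovariance is
  gamma(k) = sigma^2 * sum_{i=0..q-k} theta_i * theta_{i+k},
and rho(k) = gamma(k) / gamma(0). Sigma^2 cancels.
  numerator   = (1)*(-0.537) + (-0.537)*(-0.213) = -0.422619.
  denominator = (1)^2 + (-0.537)^2 + (-0.213)^2 = 1.333738.
  rho(1) = -0.422619 / 1.333738 = -0.3169.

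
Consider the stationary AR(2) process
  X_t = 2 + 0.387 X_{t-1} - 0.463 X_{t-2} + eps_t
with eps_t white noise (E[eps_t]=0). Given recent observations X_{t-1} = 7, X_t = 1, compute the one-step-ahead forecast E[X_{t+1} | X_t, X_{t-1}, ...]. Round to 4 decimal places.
E[X_{t+1} \mid \mathcal F_t] = -0.8540

For an AR(p) model X_t = c + sum_i phi_i X_{t-i} + eps_t, the
one-step-ahead conditional mean is
  E[X_{t+1} | X_t, ...] = c + sum_i phi_i X_{t+1-i}.
Substitute known values:
  E[X_{t+1} | ...] = 2 + (0.387) * (1) + (-0.463) * (7)
                   = -0.8540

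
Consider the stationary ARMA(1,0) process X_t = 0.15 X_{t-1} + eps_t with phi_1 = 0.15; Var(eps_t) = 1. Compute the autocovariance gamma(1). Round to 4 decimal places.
\gamma(1) = 0.1535

Multiply the model equation by X_{t-k} and take expectations. With theta_0 = psi_0 = 1 and psi_j the MA(infinity) weights, this gives
  gamma(k) - sum_i phi_i gamma(k-i) = c_k,
  c_k = sigma^2 * sum_{j=k..q} theta_j psi_{j-k}   (c_k = 0 for k > q),
using gamma(-m) = gamma(m).
Pure AR (q = 0): c_0 = sigma^2 = 1, c_k = 0 for k >= 1.
Equations for k = 0 and k = 1 (AR order 1):
  gamma(0) = phi_1 gamma(1) + c_0
  gamma(1) = phi_1 gamma(0) + c_1
Substituting the second into the first: gamma(0) (1 - phi_1^2) = c_0 + phi_1 c_1, so
  gamma(0) = c_0 / (1 - phi_1^2) = 1 / (1 - (0.15)^2) = 1 / 0.9775 = 1.023018.
  gamma(1) = phi_1 gamma(0) = (0.15)(1.023018) = 0.153453.
Therefore gamma(1) = 0.1535 (to 4 decimal places).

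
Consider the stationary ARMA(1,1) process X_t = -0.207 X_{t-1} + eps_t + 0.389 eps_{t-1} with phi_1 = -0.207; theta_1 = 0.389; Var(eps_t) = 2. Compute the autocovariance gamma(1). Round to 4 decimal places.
\gamma(1) = 0.3497

Multiply the model equation by X_{t-k} and take expectations. With theta_0 = psi_0 = 1 and psi_j the MA(infinity) weights, this gives
  gamma(k) - sum_i phi_i gamma(k-i) = c_k,
  c_k = sigma^2 * sum_{j=k..q} theta_j psi_{j-k}   (c_k = 0 for k > q),
using gamma(-m) = gamma(m).
psi-weights needed (psi_j = theta_j + sum_i phi_i psi_{j-i}):
  psi_1 = theta_1 + phi_1 = 0.389 + (-0.207) = 0.182
Right-hand sides:
  c_0 = sigma^2 (1 + theta_1 psi_1) = 2 * (1 + (0.389)(0.182)) = 2 * 1.070798 = 2.141596
  c_1 = sigma^2 theta_1 = 2 * (0.389) = 0.778
  c_2 = 0
Equations for k = 0 and k = 1 (AR order 1):
  gamma(0) = phi_1 gamma(1) + c_0
  gamma(1) = phi_1 gamma(0) + c_1
Substituting the second into the first: gamma(0) (1 - phi_1^2) = c_0 + phi_1 c_1, so
  gamma(0) = (c_0 + phi_1 c_1) / (1 - phi_1^2) = (2.141596 + (-0.207)(0.778)) / (1 - (-0.207)^2) = 1.98055 / 0.957151 = 2.069214.
  gamma(1) = phi_1 gamma(0) + c_1 = (-0.207)(2.069214) + (0.778) = 0.349673.
Therefore gamma(1) = 0.3497 (to 4 decimal places).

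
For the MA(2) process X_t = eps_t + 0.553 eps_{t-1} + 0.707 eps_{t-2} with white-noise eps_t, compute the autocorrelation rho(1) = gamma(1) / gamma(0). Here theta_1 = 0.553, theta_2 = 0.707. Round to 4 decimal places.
\rho(1) = 0.5228

For an MA(q) process with theta_0 = 1, the autocovariance is
  gamma(k) = sigma^2 * sum_{i=0..q-k} theta_i * theta_{i+k},
and rho(k) = gamma(k) / gamma(0). Sigma^2 cancels.
  numerator   = (1)*(0.553) + (0.553)*(0.707) = 0.943971.
  denominator = (1)^2 + (0.553)^2 + (0.707)^2 = 1.805658.
  rho(1) = 0.943971 / 1.805658 = 0.5228.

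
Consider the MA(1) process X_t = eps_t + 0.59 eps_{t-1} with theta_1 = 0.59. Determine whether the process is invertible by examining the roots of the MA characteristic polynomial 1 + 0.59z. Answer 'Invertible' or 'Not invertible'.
\text{Invertible}

The MA(q) characteristic polynomial is P(z) = 1 + 0.59z.
Invertibility requires all roots to lie outside the unit circle, i.e. |z| > 1 for every root.
This is linear in z: 1 + (0.59) z = 0  =>  z = -1/(0.59) = -1.694915,  |z| = 1.694915.
Moduli of all roots: 1.6949.
All moduli strictly greater than 1? Yes.
Verdict: Invertible.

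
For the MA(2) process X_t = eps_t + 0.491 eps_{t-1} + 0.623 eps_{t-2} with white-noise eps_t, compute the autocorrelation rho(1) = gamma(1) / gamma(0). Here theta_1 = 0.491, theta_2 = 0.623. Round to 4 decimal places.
\rho(1) = 0.4891

For an MA(q) process with theta_0 = 1, the autocovariance is
  gamma(k) = sigma^2 * sum_{i=0..q-k} theta_i * theta_{i+k},
and rho(k) = gamma(k) / gamma(0). Sigma^2 cancels.
  numerator   = (1)*(0.491) + (0.491)*(0.623) = 0.796893.
  denominator = (1)^2 + (0.491)^2 + (0.623)^2 = 1.62921.
  rho(1) = 0.796893 / 1.62921 = 0.4891.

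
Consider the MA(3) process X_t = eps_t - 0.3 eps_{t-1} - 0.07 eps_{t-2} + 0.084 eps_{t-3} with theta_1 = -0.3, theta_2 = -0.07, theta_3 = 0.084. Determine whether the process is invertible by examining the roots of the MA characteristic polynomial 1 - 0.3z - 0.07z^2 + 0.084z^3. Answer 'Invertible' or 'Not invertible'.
\text{Invertible}

The MA(q) characteristic polynomial is P(z) = 1 - 0.3z - 0.07z^2 + 0.084z^3.
Invertibility requires all roots to lie outside the unit circle, i.e. |z| > 1 for every root.
Degree 3: look for a simple real root z0 first, then factor out (1 - z/z0) and solve the remaining quadratic.
Testing z0 = -2.5: P(-2.5) = 1 + (-0.3)(-2.5) + (-0.07)(-2.5)^2 + (0.084)(-2.5)^3
  = 1 + (0.75) + (-0.4375) + (-1.3125) = 0.  So z_0 = -2.5 is a root, |z_0| = 2.5.
Divide out the factor (1 + 0.4 z) = (1 - z/z0) (since 1/z0 = -0.4):
  P(z) = (1 + 0.4 z)(1 + (-0.7) z + (0.21) z^2)
  [check: z-coef -0.7 - (-0.4) = -0.3; z^2-coef 0.21 - (-0.4)(-0.7) = -0.07; z^3-coef -(-0.4)(0.21) = 0.084.]
Remaining roots from the quadratic factor 1 + (-0.7) z + (0.21) z^2:
  Set 1 + (-0.7) z + (0.21) z^2 = 0, i.e. a z^2 + b z + c = 0 with a = 0.21, b = -0.7, c = 1.
  Discriminant D = b^2 - 4ac = (-0.7)^2 - 4*(0.21)*1 = 0.49 - (0.84) = -0.35.
  D < 0, so the roots are the complex-conjugate pair z = (-b +/- i sqrt(-D)) / (2a) = 1.6667 +/- 1.4086i.
  For a conjugate pair |z|^2 = z * conj(z) = (product of roots) = c/a = 1/(0.21) = 4.761905, so |z| = sqrt(4.761905) = 2.1822 for both roots.
Moduli of all roots: 2.5000, 2.1822, 2.1822.
All moduli strictly greater than 1? Yes.
Verdict: Invertible.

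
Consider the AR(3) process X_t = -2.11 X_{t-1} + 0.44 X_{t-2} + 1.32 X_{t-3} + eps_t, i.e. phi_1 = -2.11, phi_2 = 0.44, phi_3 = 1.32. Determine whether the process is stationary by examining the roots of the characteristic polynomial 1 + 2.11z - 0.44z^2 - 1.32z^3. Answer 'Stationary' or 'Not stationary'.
\text{Not stationary}

The AR(p) characteristic polynomial is P(z) = 1 + 2.11z - 0.44z^2 - 1.32z^3.
Stationarity requires all roots to lie outside the unit circle, i.e. |z| > 1 for every root.
Degree 3: look for a simple real root z0 first, then factor out (1 - z/z0) and solve the remaining quadratic.
Testing z0 = -0.5: P(-0.5) = 1 + (2.11)(-0.5) + (-0.44)(-0.5)^2 + (-1.32)(-0.5)^3
  = 1 + (-1.055) + (-0.11) + (0.165) = 0.  So z_0 = -0.5 is a root, |z_0| = 0.5.
Divide out the factor (1 + 2 z) = (1 - z/z0) (since 1/z0 = -2):
  P(z) = (1 + 2 z)(1 + (0.11) z + (-0.66) z^2)
  [check: z-coef 0.11 - (-2) = 2.11; z^2-coef -0.66 - (-2)(0.11) = -0.44; z^3-coef -(-2)(-0.66) = -1.32.]
Remaining roots from the quadratic factor 1 + (0.11) z + (-0.66) z^2:
  Set 1 + (0.11) z + (-0.66) z^2 = 0, i.e. a z^2 + b z + c = 0 with a = -0.66, b = 0.11, c = 1.
  Discriminant D = b^2 - 4ac = (0.11)^2 - 4*(-0.66)*1 = 0.0121 - (-2.64) = 2.6521.
  D >= 0, so the roots are real: z = (-b +/- sqrt(D)) / (2a) = (-0.11 +/- 1.628527) / (-1.32).
    z_1 = (-0.11 + 1.628527) / (-1.32) = -1.1504,   |z_1| = 1.1504.
    z_2 = (-0.11 - 1.628527) / (-1.32) = 1.3171,   |z_2| = 1.3171.
Moduli of all roots: 0.5000, 1.1504, 1.3171.
All moduli strictly greater than 1? No.
Verdict: Not stationary.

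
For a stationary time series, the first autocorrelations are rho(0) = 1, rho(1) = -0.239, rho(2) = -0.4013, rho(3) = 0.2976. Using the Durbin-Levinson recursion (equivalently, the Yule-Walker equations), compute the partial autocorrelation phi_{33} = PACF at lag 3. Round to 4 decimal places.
\phi_{33} = 0.0540

The PACF at lag k is phi_{kk}, the last component of the solution
to the Yule-Walker system G_k phi = r_k where
  (G_k)_{ij} = rho(|i - j|), (r_k)_i = rho(i), i,j = 1..k.
Equivalently, Durbin-Levinson gives phi_{kk} iteratively:
  phi_{11} = rho(1)
  phi_{kk} = [rho(k) - sum_{j=1..k-1} phi_{k-1,j} rho(k-j)]
            / [1 - sum_{j=1..k-1} phi_{k-1,j} rho(j)],
  phi_{k,j} = phi_{k-1,j} - phi_{kk} phi_{k-1,k-j},  j = 1..k-1.
Step k = 1:
  phi_11 = rho(1) = -0.239.
Step k = 2:
  phi_22 = [rho(2) - phi_11 rho(1)] / [1 - phi_11 rho(1)] = [-0.4013 - (-0.239)(-0.239)] / [1 - (-0.239)(-0.239)]
         = -0.458421 / 0.942879 = -0.486193.
  Update: phi_21 = phi_11 - phi_22 phi_11 = -0.239 - (-0.486193)(-0.239) = -0.3552.
Step k = 3:
  phi_33 = [rho(3) - phi_21 rho(2) - phi_22 rho(1)] / [1 - phi_21 rho(1) - phi_22 rho(2)]
    numerator   = 0.2976 - (-0.3552)(-0.4013) - (-0.486193)(-0.239) = 0.03885812
    denominator = 1 - (-0.3552)(-0.239) - (-0.486193)(-0.4013) = 0.719998
  phi_33 = 0.03885812 / 0.719998 = 0.054.
Therefore phi_{33} = 0.0540.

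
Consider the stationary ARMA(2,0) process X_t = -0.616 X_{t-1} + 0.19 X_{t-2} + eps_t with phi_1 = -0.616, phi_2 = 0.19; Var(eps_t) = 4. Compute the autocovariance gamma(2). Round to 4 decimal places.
\gamma(2) = 6.4805

Multiply the model equation by X_{t-k} and take expectations. With theta_0 = psi_0 = 1 and psi_j the MA(infinity) weights, this gives
  gamma(k) - sum_i phi_i gamma(k-i) = c_k,
  c_k = sigma^2 * sum_{j=k..q} theta_j psi_{j-k}   (c_k = 0 for k > q),
using gamma(-m) = gamma(m).
Pure AR (q = 0): c_0 = sigma^2 = 4, c_k = 0 for k >= 1.
Equations for k = 0, 1, 2 (AR order 2, c_2 = 0):
  (E0) gamma(0) = phi_1 gamma(1) + phi_2 gamma(2) + c_0
  (E1) gamma(1) = phi_1 gamma(0) + phi_2 gamma(1) + c_1
  (E2) gamma(2) = phi_1 gamma(1) + phi_2 gamma(0)
From (E1): gamma(1) = A gamma(0) + B with
  A = phi_1 / (1 - phi_2) = -0.616 / 0.81 = -0.760494,   B = c_1 / (1 - phi_2) = 0 / 0.81 = 0.
Insert (E2) into (E0): gamma(0) (1 - phi_2^2) = phi_1 (1 + phi_2) gamma(1) + c_0.
  phi_1 (1 + phi_2) = (-0.616)(1.19) = -0.73304,   1 - phi_2^2 = 0.9639.
Replace gamma(1) by A gamma(0) + B and collect gamma(0):
  gamma(0) [0.9639 - (-0.73304)(-0.760494)] = c_0 = 4
  gamma(0) * 0.406428 = 4
  gamma(0) = 4 / 0.406428 = 9.841851.
  gamma(1) = A gamma(0) = (-0.760494)(9.841851) = -7.484667.
  gamma(2) = phi_1 gamma(1) + phi_2 gamma(0) = (-0.616)(-7.484667) + (0.19)(9.841851) = 6.480507.
Therefore gamma(2) = 6.4805 (to 4 decimal places).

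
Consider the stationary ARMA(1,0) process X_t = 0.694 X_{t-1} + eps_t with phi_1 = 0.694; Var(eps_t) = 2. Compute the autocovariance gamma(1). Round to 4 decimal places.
\gamma(1) = 2.6777

Multiply the model equation by X_{t-k} and take expectations. With theta_0 = psi_0 = 1 and psi_j the MA(infinity) weights, this gives
  gamma(k) - sum_i phi_i gamma(k-i) = c_k,
  c_k = sigma^2 * sum_{j=k..q} theta_j psi_{j-k}   (c_k = 0 for k > q),
using gamma(-m) = gamma(m).
Pure AR (q = 0): c_0 = sigma^2 = 2, c_k = 0 for k >= 1.
Equations for k = 0 and k = 1 (AR order 1):
  gamma(0) = phi_1 gamma(1) + c_0
  gamma(1) = phi_1 gamma(0) + c_1
Substituting the second into the first: gamma(0) (1 - phi_1^2) = c_0 + phi_1 c_1, so
  gamma(0) = c_0 / (1 - phi_1^2) = 2 / (1 - (0.694)^2) = 2 / 0.518364 = 3.858293.
  gamma(1) = phi_1 gamma(0) = (0.694)(3.858293) = 2.677655.
Therefore gamma(1) = 2.6777 (to 4 decimal places).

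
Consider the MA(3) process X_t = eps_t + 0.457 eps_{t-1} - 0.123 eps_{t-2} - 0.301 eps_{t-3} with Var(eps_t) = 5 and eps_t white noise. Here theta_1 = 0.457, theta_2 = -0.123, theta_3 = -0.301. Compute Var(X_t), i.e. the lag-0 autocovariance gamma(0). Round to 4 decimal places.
\gamma(0) = 6.5729

For an MA(q) process X_t = eps_t + sum_i theta_i eps_{t-i} with
Var(eps_t) = sigma^2, the variance is
  gamma(0) = sigma^2 * (1 + sum_i theta_i^2).
  sum_i theta_i^2 = (0.457)^2 + (-0.123)^2 + (-0.301)^2 = 0.208849 + 0.015129 + 0.090601 = 0.314579.
  gamma(0) = 5 * (1 + 0.314579) = 5 * 1.314579 = 6.572895, which rounds to 6.5729.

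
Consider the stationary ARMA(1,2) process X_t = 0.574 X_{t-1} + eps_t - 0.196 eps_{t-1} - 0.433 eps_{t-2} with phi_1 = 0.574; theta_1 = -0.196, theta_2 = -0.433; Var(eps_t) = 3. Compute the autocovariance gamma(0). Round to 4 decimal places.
\gamma(0) = 3.6375

Multiply the model equation by X_{t-k} and take expectations. With theta_0 = psi_0 = 1 and psi_j the MA(infinity) weights, this gives
  gamma(k) - sum_i phi_i gamma(k-i) = c_k,
  c_k = sigma^2 * sum_{j=k..q} theta_j psi_{j-k}   (c_k = 0 for k > q),
using gamma(-m) = gamma(m).
psi-weights needed (psi_j = theta_j + sum_i phi_i psi_{j-i}):
  psi_1 = theta_1 + phi_1 = -0.196 + (0.574) = 0.378
  psi_2 = theta_2 + phi_1 psi_1 = -0.433 + (0.574)(0.378) = -0.216028
Right-hand sides:
  c_0 = sigma^2 (1 + theta_1 psi_1 + theta_2 psi_2) = 3 * (1 + (-0.196)(0.378) + (-0.433)(-0.216028)) = 3 * 1.019452 = 3.058356
  c_1 = sigma^2 (theta_1 + theta_2 psi_1) = 3 * (-0.196 + (-0.433)(0.378)) = -1.079022
  c_2 = sigma^2 theta_2 = 3 * (-0.433) = -1.299
Equations for k = 0 and k = 1 (AR order 1):
  gamma(0) = phi_1 gamma(1) + c_0
  gamma(1) = phi_1 gamma(0) + c_1
Substituting the second into the first: gamma(0) (1 - phi_1^2) = c_0 + phi_1 c_1, so
  gamma(0) = (c_0 + phi_1 c_1) / (1 - phi_1^2) = (3.058356 + (0.574)(-1.079022)) / (1 - (0.574)^2) = 2.438998 / 0.670524 = 3.63745.
Therefore gamma(0) = 3.6375 (to 4 decimal places).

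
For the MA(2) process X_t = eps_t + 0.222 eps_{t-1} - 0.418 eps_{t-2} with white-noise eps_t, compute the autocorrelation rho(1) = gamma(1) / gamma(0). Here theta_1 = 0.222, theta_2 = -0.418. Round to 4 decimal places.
\rho(1) = 0.1056

For an MA(q) process with theta_0 = 1, the autocovariance is
  gamma(k) = sigma^2 * sum_{i=0..q-k} theta_i * theta_{i+k},
and rho(k) = gamma(k) / gamma(0). Sigma^2 cancels.
  numerator   = (1)*(0.222) + (0.222)*(-0.418) = 0.129204.
  denominator = (1)^2 + (0.222)^2 + (-0.418)^2 = 1.224008.
  rho(1) = 0.129204 / 1.224008 = 0.1056.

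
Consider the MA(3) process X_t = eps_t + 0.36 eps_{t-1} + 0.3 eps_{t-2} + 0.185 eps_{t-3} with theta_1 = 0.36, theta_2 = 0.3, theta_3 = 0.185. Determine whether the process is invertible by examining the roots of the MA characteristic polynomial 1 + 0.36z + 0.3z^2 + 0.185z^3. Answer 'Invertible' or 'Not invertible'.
\text{Invertible}

The MA(q) characteristic polynomial is P(z) = 1 + 0.36z + 0.3z^2 + 0.185z^3.
Invertibility requires all roots to lie outside the unit circle, i.e. |z| > 1 for every root.
Degree 3: look for a simple real root z0 first, then factor out (1 - z/z0) and solve the remaining quadratic.
Testing z0 = -2: P(-2) = 1 + (0.36)(-2) + (0.3)(-2)^2 + (0.185)(-2)^3
  = 1 + (-0.72) + (1.2) + (-1.48) = 0.  So z_0 = -2 is a root, |z_0| = 2.
Divide out the factor (1 + 0.5 z) = (1 - z/z0) (since 1/z0 = -0.5):
  P(z) = (1 + 0.5 z)(1 + (-0.14) z + (0.37) z^2)
  [check: z-coef -0.14 - (-0.5) = 0.36; z^2-coef 0.37 - (-0.5)(-0.14) = 0.3; z^3-coef -(-0.5)(0.37) = 0.185.]
Remaining roots from the quadratic factor 1 + (-0.14) z + (0.37) z^2:
  Set 1 + (-0.14) z + (0.37) z^2 = 0, i.e. a z^2 + b z + c = 0 with a = 0.37, b = -0.14, c = 1.
  Discriminant D = b^2 - 4ac = (-0.14)^2 - 4*(0.37)*1 = 0.0196 - (1.48) = -1.4604.
  D < 0, so the roots are the complex-conjugate pair z = (-b +/- i sqrt(-D)) / (2a) = 0.1892 +/- 1.6331i.
  For a conjugate pair |z|^2 = z * conj(z) = (product of roots) = c/a = 1/(0.37) = 2.702703, so |z| = sqrt(2.702703) = 1.644 for both roots.
Moduli of all roots: 2.0000, 1.6440, 1.6440.
All moduli strictly greater than 1? Yes.
Verdict: Invertible.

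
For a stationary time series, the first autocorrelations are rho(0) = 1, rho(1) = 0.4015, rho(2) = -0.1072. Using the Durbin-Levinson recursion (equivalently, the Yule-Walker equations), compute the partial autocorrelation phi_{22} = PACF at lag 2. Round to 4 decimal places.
\phi_{22} = -0.3200

The PACF at lag k is phi_{kk}, the last component of the solution
to the Yule-Walker system G_k phi = r_k where
  (G_k)_{ij} = rho(|i - j|), (r_k)_i = rho(i), i,j = 1..k.
Equivalently, Durbin-Levinson gives phi_{kk} iteratively:
  phi_{11} = rho(1)
  phi_{kk} = [rho(k) - sum_{j=1..k-1} phi_{k-1,j} rho(k-j)]
            / [1 - sum_{j=1..k-1} phi_{k-1,j} rho(j)],
  phi_{k,j} = phi_{k-1,j} - phi_{kk} phi_{k-1,k-j},  j = 1..k-1.
Step k = 1:
  phi_11 = rho(1) = 0.4015.
Step k = 2:
  phi_22 = [rho(2) - phi_11 rho(1)] / [1 - phi_11 rho(1)] = [-0.1072 - (0.4015)(0.4015)] / [1 - (0.4015)(0.4015)]
         = -0.26840225 / 0.83879775 = -0.32.
Therefore phi_{22} = -0.3200.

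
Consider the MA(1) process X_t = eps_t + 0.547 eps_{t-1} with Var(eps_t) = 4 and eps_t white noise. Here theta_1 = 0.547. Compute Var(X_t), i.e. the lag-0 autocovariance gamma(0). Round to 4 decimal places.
\gamma(0) = 5.1968

For an MA(q) process X_t = eps_t + sum_i theta_i eps_{t-i} with
Var(eps_t) = sigma^2, the variance is
  gamma(0) = sigma^2 * (1 + sum_i theta_i^2).
  sum_i theta_i^2 = (0.547)^2 = 0.299209.
  gamma(0) = 4 * (1 + 0.299209) = 4 * 1.299209 = 5.196836, which rounds to 5.1968.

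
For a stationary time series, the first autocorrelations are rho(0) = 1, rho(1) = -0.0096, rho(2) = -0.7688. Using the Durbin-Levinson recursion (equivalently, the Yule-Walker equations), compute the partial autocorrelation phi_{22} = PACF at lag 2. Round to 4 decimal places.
\phi_{22} = -0.7690

The PACF at lag k is phi_{kk}, the last component of the solution
to the Yule-Walker system G_k phi = r_k where
  (G_k)_{ij} = rho(|i - j|), (r_k)_i = rho(i), i,j = 1..k.
Equivalently, Durbin-Levinson gives phi_{kk} iteratively:
  phi_{11} = rho(1)
  phi_{kk} = [rho(k) - sum_{j=1..k-1} phi_{k-1,j} rho(k-j)]
            / [1 - sum_{j=1..k-1} phi_{k-1,j} rho(j)],
  phi_{k,j} = phi_{k-1,j} - phi_{kk} phi_{k-1,k-j},  j = 1..k-1.
Step k = 1:
  phi_11 = rho(1) = -0.0096.
Step k = 2:
  phi_22 = [rho(2) - phi_11 rho(1)] / [1 - phi_11 rho(1)] = [-0.7688 - (-0.0096)(-0.0096)] / [1 - (-0.0096)(-0.0096)]
         = -0.76889216 / 0.99990784 = -0.769.
Therefore phi_{22} = -0.7690.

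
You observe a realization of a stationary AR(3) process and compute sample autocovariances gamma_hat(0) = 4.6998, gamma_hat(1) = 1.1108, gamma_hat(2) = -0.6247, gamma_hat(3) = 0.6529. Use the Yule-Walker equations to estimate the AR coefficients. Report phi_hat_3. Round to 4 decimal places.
\hat\phi_{3} = 0.2470

The Yule-Walker equations for an AR(p) process read, in matrix form,
  Gamma_p phi = r_p,   with   (Gamma_p)_{ij} = gamma(|i - j|),
                       (r_p)_i = gamma(i),   i,j = 1..p.
Substitute the sample gammas (Toeplitz matrix and right-hand side of size 3):
  Gamma_p = [[4.6998, 1.1108, -0.6247], [1.1108, 4.6998, 1.1108], [-0.6247, 1.1108, 4.6998]]
  r_p     = [1.1108, -0.6247, 0.6529]
Written out (R1..R3):
  (R1) 4.6998 phi_1 + 1.1108 phi_2 - 0.6247 phi_3 = 1.1108
  (R2) 1.1108 phi_1 + 4.6998 phi_2 + 1.1108 phi_3 = -0.6247
  (R3) -0.6247 phi_1 + 1.1108 phi_2 + 4.6998 phi_3 = 0.6529
Gaussian elimination:
  R2 <- R2 - (1.1108/4.6998) R1 = R2 - (0.23635) R1:  4.437262 phi_2 + 1.258448 phi_3 = -0.887238
  R3 <- R3 - (-0.6247/4.6998) R1 = R3 - (-0.132921) R1:  1.258448 phi_2 + 4.616765 phi_3 = 0.800548
  R3 <- R3 - (1.258448/4.437262) R2 = R3 - (0.283609) R2:  4.259857 phi_3 = 1.052177
Back-substitution:
  phi_hat_3 = 1.052177 / 4.259857 = 0.246998
  phi_hat_2 = (-0.887238 - (1.258448)(0.246998)) / 4.437262 = -0.270003
  phi_hat_1 = (1.1108 - (1.1108)(-0.270003) - (-0.6247)(0.246998)) / 4.6998 = 0.332997
So phi_hat = [0.3330, -0.2700, 0.2470].
Therefore phi_hat_3 = 0.2470.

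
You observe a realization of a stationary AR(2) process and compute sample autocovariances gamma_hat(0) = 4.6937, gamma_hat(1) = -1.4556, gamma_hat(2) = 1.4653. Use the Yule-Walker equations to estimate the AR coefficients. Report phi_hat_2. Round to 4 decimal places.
\hat\phi_{2} = 0.2390

The Yule-Walker equations for an AR(p) process read, in matrix form,
  Gamma_p phi = r_p,   with   (Gamma_p)_{ij} = gamma(|i - j|),
                       (r_p)_i = gamma(i),   i,j = 1..p.
Substitute the sample gammas (Toeplitz matrix and right-hand side of size 2):
  Gamma_p = [[4.6937, -1.4556], [-1.4556, 4.6937]]
  r_p     = [-1.4556, 1.4653]
Written out:
  4.6937 phi_1 - 1.4556 phi_2 = -1.4556
  -1.4556 phi_1 + 4.6937 phi_2 = 1.4653
Solve by Cramer's rule:
  det = gamma(0)^2 - gamma(1)^2 = (4.6937)^2 - (-1.4556)^2 = 22.03081969 - 2.11877136 = 19.91204833
  phi_hat_1 = [gamma(1) gamma(0) - gamma(1) gamma(2)] / det = [(-1.4556)(4.6937) - (-1.4556)(1.4653)] / 19.91204833 = -4.69925904 / 19.91204833 = -0.236
  phi_hat_2 = [gamma(0) gamma(2) - gamma(1)^2] / det = [(4.6937)(1.4653) - (-1.4556)^2] / 19.91204833 = 4.75890725 / 19.91204833 = 0.239
So phi_hat = [-0.2360, 0.2390].
Therefore phi_hat_2 = 0.2390.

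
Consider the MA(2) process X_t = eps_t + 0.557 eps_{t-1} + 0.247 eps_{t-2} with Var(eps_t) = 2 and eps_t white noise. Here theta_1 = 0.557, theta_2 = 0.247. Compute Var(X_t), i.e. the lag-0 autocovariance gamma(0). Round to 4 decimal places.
\gamma(0) = 2.7425

For an MA(q) process X_t = eps_t + sum_i theta_i eps_{t-i} with
Var(eps_t) = sigma^2, the variance is
  gamma(0) = sigma^2 * (1 + sum_i theta_i^2).
  sum_i theta_i^2 = (0.557)^2 + (0.247)^2 = 0.310249 + 0.061009 = 0.371258.
  gamma(0) = 2 * (1 + 0.371258) = 2 * 1.371258 = 2.742516, which rounds to 2.7425.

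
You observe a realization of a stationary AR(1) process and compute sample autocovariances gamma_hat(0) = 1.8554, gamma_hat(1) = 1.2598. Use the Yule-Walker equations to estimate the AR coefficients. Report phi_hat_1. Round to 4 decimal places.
\hat\phi_{1} = 0.6790

The Yule-Walker equations for an AR(p) process read, in matrix form,
  Gamma_p phi = r_p,   with   (Gamma_p)_{ij} = gamma(|i - j|),
                       (r_p)_i = gamma(i),   i,j = 1..p.
Substitute the sample gammas (Toeplitz matrix and right-hand side of size 1):
  Gamma_p = [[1.8554]]
  r_p     = [1.2598]
With p = 1 this is the single equation gamma(0) phi_1 = gamma(1):
  phi_hat_1 = gamma(1) / gamma(0) = 1.2598 / 1.8554 = 0.6790.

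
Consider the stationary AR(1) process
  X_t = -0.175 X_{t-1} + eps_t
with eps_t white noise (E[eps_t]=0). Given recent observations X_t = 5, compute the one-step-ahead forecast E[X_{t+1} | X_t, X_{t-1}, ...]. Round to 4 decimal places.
E[X_{t+1} \mid \mathcal F_t] = -0.8750

For an AR(p) model X_t = c + sum_i phi_i X_{t-i} + eps_t, the
one-step-ahead conditional mean is
  E[X_{t+1} | X_t, ...] = c + sum_i phi_i X_{t+1-i}.
Substitute known values:
  E[X_{t+1} | ...] = (-0.175) * (5)
                   = -0.8750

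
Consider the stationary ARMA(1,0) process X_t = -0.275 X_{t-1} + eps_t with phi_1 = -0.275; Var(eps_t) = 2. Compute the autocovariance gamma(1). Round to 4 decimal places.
\gamma(1) = -0.5950

Multiply the model equation by X_{t-k} and take expectations. With theta_0 = psi_0 = 1 and psi_j the MA(infinity) weights, this gives
  gamma(k) - sum_i phi_i gamma(k-i) = c_k,
  c_k = sigma^2 * sum_{j=k..q} theta_j psi_{j-k}   (c_k = 0 for k > q),
using gamma(-m) = gamma(m).
Pure AR (q = 0): c_0 = sigma^2 = 2, c_k = 0 for k >= 1.
Equations for k = 0 and k = 1 (AR order 1):
  gamma(0) = phi_1 gamma(1) + c_0
  gamma(1) = phi_1 gamma(0) + c_1
Substituting the second into the first: gamma(0) (1 - phi_1^2) = c_0 + phi_1 c_1, so
  gamma(0) = c_0 / (1 - phi_1^2) = 2 / (1 - (-0.275)^2) = 2 / 0.924375 = 2.163624.
  gamma(1) = phi_1 gamma(0) = (-0.275)(2.163624) = -0.594997.
Therefore gamma(1) = -0.5950 (to 4 decimal places).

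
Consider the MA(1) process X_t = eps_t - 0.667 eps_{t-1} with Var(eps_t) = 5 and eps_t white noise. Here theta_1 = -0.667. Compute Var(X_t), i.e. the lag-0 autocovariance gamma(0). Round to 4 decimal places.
\gamma(0) = 7.2244

For an MA(q) process X_t = eps_t + sum_i theta_i eps_{t-i} with
Var(eps_t) = sigma^2, the variance is
  gamma(0) = sigma^2 * (1 + sum_i theta_i^2).
  sum_i theta_i^2 = (-0.667)^2 = 0.444889.
  gamma(0) = 5 * (1 + 0.444889) = 5 * 1.444889 = 7.224445, which rounds to 7.2244.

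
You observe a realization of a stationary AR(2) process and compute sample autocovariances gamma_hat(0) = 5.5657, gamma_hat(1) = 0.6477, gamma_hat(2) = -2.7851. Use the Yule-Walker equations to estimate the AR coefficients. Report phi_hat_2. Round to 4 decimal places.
\hat\phi_{2} = -0.5210

The Yule-Walker equations for an AR(p) process read, in matrix form,
  Gamma_p phi = r_p,   with   (Gamma_p)_{ij} = gamma(|i - j|),
                       (r_p)_i = gamma(i),   i,j = 1..p.
Substitute the sample gammas (Toeplitz matrix and right-hand side of size 2):
  Gamma_p = [[5.5657, 0.6477], [0.6477, 5.5657]]
  r_p     = [0.6477, -2.7851]
Written out:
  5.5657 phi_1 + 0.6477 phi_2 = 0.6477
  0.6477 phi_1 + 5.5657 phi_2 = -2.7851
Solve by Cramer's rule:
  det = gamma(0)^2 - gamma(1)^2 = (5.5657)^2 - (0.6477)^2 = 30.97701649 - 0.41951529 = 30.5575012
  phi_hat_1 = [gamma(1) gamma(0) - gamma(1) gamma(2)] / det = [(0.6477)(5.5657) - (0.6477)(-2.7851)] / 30.5575012 = 5.40881316 / 30.5575012 = 0.177
  phi_hat_2 = [gamma(0) gamma(2) - gamma(1)^2] / det = [(5.5657)(-2.7851) - (0.6477)^2] / 30.5575012 = -15.92054636 / 30.5575012 = -0.521
So phi_hat = [0.1770, -0.5210].
Therefore phi_hat_2 = -0.5210.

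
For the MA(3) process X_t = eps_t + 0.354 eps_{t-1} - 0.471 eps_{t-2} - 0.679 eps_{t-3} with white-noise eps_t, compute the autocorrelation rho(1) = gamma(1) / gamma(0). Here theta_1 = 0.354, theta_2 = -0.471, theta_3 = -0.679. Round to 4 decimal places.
\rho(1) = 0.2804

For an MA(q) process with theta_0 = 1, the autocovariance is
  gamma(k) = sigma^2 * sum_{i=0..q-k} theta_i * theta_{i+k},
and rho(k) = gamma(k) / gamma(0). Sigma^2 cancels.
  numerator   = (1)*(0.354) + (0.354)*(-0.471) + (-0.471)*(-0.679) = 0.507075.
  denominator = (1)^2 + (0.354)^2 + (-0.471)^2 + (-0.679)^2 = 1.808198.
  rho(1) = 0.507075 / 1.808198 = 0.2804.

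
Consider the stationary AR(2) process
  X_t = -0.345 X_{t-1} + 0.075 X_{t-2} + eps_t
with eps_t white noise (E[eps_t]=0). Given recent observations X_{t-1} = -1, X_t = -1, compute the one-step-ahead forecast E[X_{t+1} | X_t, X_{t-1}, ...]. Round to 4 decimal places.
E[X_{t+1} \mid \mathcal F_t] = 0.2700

For an AR(p) model X_t = c + sum_i phi_i X_{t-i} + eps_t, the
one-step-ahead conditional mean is
  E[X_{t+1} | X_t, ...] = c + sum_i phi_i X_{t+1-i}.
Substitute known values:
  E[X_{t+1} | ...] = (-0.345) * (-1) + (0.075) * (-1)
                   = 0.2700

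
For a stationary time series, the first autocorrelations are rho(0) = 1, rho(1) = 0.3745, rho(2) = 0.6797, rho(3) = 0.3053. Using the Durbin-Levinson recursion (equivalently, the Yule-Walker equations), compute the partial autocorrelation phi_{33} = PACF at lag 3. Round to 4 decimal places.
\phi_{33} = -0.0470

The PACF at lag k is phi_{kk}, the last component of the solution
to the Yule-Walker system G_k phi = r_k where
  (G_k)_{ij} = rho(|i - j|), (r_k)_i = rho(i), i,j = 1..k.
Equivalently, Durbin-Levinson gives phi_{kk} iteratively:
  phi_{11} = rho(1)
  phi_{kk} = [rho(k) - sum_{j=1..k-1} phi_{k-1,j} rho(k-j)]
            / [1 - sum_{j=1..k-1} phi_{k-1,j} rho(j)],
  phi_{k,j} = phi_{k-1,j} - phi_{kk} phi_{k-1,k-j},  j = 1..k-1.
Step k = 1:
  phi_11 = rho(1) = 0.3745.
Step k = 2:
  phi_22 = [rho(2) - phi_11 rho(1)] / [1 - phi_11 rho(1)] = [0.6797 - (0.3745)(0.3745)] / [1 - (0.3745)(0.3745)]
         = 0.53944975 / 0.85974975 = 0.62745.
  Update: phi_21 = phi_11 - phi_22 phi_11 = 0.3745 - (0.62745)(0.3745) = 0.13952.
Step k = 3:
  phi_33 = [rho(3) - phi_21 rho(2) - phi_22 rho(1)] / [1 - phi_21 rho(1) - phi_22 rho(2)]
    numerator   = 0.3053 - (0.13952)(0.6797) - (0.62745)(0.3745) = -0.02451172
    denominator = 1 - (0.13952)(0.3745) - (0.62745)(0.6797) = 0.52127215
  phi_33 = -0.02451172 / 0.52127215 = -0.047.
Therefore phi_{33} = -0.0470.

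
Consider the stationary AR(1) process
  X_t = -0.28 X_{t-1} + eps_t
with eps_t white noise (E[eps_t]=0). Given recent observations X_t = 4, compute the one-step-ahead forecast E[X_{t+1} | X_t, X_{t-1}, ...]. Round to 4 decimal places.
E[X_{t+1} \mid \mathcal F_t] = -1.1200

For an AR(p) model X_t = c + sum_i phi_i X_{t-i} + eps_t, the
one-step-ahead conditional mean is
  E[X_{t+1} | X_t, ...] = c + sum_i phi_i X_{t+1-i}.
Substitute known values:
  E[X_{t+1} | ...] = (-0.28) * (4)
                   = -1.1200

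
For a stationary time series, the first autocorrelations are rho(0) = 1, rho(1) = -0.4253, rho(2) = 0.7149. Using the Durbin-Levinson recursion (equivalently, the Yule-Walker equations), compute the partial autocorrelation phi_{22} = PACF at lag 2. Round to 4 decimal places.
\phi_{22} = 0.6519

The PACF at lag k is phi_{kk}, the last component of the solution
to the Yule-Walker system G_k phi = r_k where
  (G_k)_{ij} = rho(|i - j|), (r_k)_i = rho(i), i,j = 1..k.
Equivalently, Durbin-Levinson gives phi_{kk} iteratively:
  phi_{11} = rho(1)
  phi_{kk} = [rho(k) - sum_{j=1..k-1} phi_{k-1,j} rho(k-j)]
            / [1 - sum_{j=1..k-1} phi_{k-1,j} rho(j)],
  phi_{k,j} = phi_{k-1,j} - phi_{kk} phi_{k-1,k-j},  j = 1..k-1.
Step k = 1:
  phi_11 = rho(1) = -0.4253.
Step k = 2:
  phi_22 = [rho(2) - phi_11 rho(1)] / [1 - phi_11 rho(1)] = [0.7149 - (-0.4253)(-0.4253)] / [1 - (-0.4253)(-0.4253)]
         = 0.53401991 / 0.81911991 = 0.6519.
Therefore phi_{22} = 0.6519.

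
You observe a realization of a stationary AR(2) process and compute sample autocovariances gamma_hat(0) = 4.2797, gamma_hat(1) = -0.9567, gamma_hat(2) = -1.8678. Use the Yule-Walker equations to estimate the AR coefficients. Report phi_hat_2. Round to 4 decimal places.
\hat\phi_{2} = -0.5120

The Yule-Walker equations for an AR(p) process read, in matrix form,
  Gamma_p phi = r_p,   with   (Gamma_p)_{ij} = gamma(|i - j|),
                       (r_p)_i = gamma(i),   i,j = 1..p.
Substitute the sample gammas (Toeplitz matrix and right-hand side of size 2):
  Gamma_p = [[4.2797, -0.9567], [-0.9567, 4.2797]]
  r_p     = [-0.9567, -1.8678]
Written out:
  4.2797 phi_1 - 0.9567 phi_2 = -0.9567
  -0.9567 phi_1 + 4.2797 phi_2 = -1.8678
Solve by Cramer's rule:
  det = gamma(0)^2 - gamma(1)^2 = (4.2797)^2 - (-0.9567)^2 = 18.31583209 - 0.91527489 = 17.4005572
  phi_hat_1 = [gamma(1) gamma(0) - gamma(1) gamma(2)] / det = [(-0.9567)(4.2797) - (-0.9567)(-1.8678)] / 17.4005572 = -5.88131325 / 17.4005572 = -0.338
  phi_hat_2 = [gamma(0) gamma(2) - gamma(1)^2] / det = [(4.2797)(-1.8678) - (-0.9567)^2] / 17.4005572 = -8.90889855 / 17.4005572 = -0.512
So phi_hat = [-0.3380, -0.5120].
Therefore phi_hat_2 = -0.5120.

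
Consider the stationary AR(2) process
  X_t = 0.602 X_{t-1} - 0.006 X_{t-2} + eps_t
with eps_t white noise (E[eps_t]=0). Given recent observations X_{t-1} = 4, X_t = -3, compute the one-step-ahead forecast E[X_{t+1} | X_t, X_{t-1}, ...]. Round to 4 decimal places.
E[X_{t+1} \mid \mathcal F_t] = -1.8300

For an AR(p) model X_t = c + sum_i phi_i X_{t-i} + eps_t, the
one-step-ahead conditional mean is
  E[X_{t+1} | X_t, ...] = c + sum_i phi_i X_{t+1-i}.
Substitute known values:
  E[X_{t+1} | ...] = (0.602) * (-3) + (-0.006) * (4)
                   = -1.8300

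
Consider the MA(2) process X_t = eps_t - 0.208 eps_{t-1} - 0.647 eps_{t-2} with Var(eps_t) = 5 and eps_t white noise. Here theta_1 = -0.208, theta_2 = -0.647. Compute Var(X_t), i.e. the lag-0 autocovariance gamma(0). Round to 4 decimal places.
\gamma(0) = 7.3094

For an MA(q) process X_t = eps_t + sum_i theta_i eps_{t-i} with
Var(eps_t) = sigma^2, the variance is
  gamma(0) = sigma^2 * (1 + sum_i theta_i^2).
  sum_i theta_i^2 = (-0.208)^2 + (-0.647)^2 = 0.043264 + 0.418609 = 0.461873.
  gamma(0) = 5 * (1 + 0.461873) = 5 * 1.461873 = 7.309365, which rounds to 7.3094.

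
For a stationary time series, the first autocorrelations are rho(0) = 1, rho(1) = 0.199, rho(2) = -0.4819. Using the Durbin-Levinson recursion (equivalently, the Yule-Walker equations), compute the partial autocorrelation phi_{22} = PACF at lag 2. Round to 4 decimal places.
\phi_{22} = -0.5430

The PACF at lag k is phi_{kk}, the last component of the solution
to the Yule-Walker system G_k phi = r_k where
  (G_k)_{ij} = rho(|i - j|), (r_k)_i = rho(i), i,j = 1..k.
Equivalently, Durbin-Levinson gives phi_{kk} iteratively:
  phi_{11} = rho(1)
  phi_{kk} = [rho(k) - sum_{j=1..k-1} phi_{k-1,j} rho(k-j)]
            / [1 - sum_{j=1..k-1} phi_{k-1,j} rho(j)],
  phi_{k,j} = phi_{k-1,j} - phi_{kk} phi_{k-1,k-j},  j = 1..k-1.
Step k = 1:
  phi_11 = rho(1) = 0.199.
Step k = 2:
  phi_22 = [rho(2) - phi_11 rho(1)] / [1 - phi_11 rho(1)] = [-0.4819 - (0.199)(0.199)] / [1 - (0.199)(0.199)]
         = -0.521501 / 0.960399 = -0.543.
Therefore phi_{22} = -0.5430.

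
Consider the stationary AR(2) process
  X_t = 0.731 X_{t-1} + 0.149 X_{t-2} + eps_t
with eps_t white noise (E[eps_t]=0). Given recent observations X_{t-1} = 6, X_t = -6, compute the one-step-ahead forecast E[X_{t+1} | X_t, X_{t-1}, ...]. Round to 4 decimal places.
E[X_{t+1} \mid \mathcal F_t] = -3.4920

For an AR(p) model X_t = c + sum_i phi_i X_{t-i} + eps_t, the
one-step-ahead conditional mean is
  E[X_{t+1} | X_t, ...] = c + sum_i phi_i X_{t+1-i}.
Substitute known values:
  E[X_{t+1} | ...] = (0.731) * (-6) + (0.149) * (6)
                   = -3.4920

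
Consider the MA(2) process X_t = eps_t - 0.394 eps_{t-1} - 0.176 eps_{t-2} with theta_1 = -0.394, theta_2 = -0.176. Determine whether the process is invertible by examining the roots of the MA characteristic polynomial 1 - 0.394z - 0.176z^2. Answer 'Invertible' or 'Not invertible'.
\text{Invertible}

The MA(q) characteristic polynomial is P(z) = 1 - 0.394z - 0.176z^2.
Invertibility requires all roots to lie outside the unit circle, i.e. |z| > 1 for every root.
Set 1 + (-0.394) z + (-0.176) z^2 = 0, i.e. a z^2 + b z + c = 0 with a = -0.176, b = -0.394, c = 1.
Discriminant D = b^2 - 4ac = (-0.394)^2 - 4*(-0.176)*1 = 0.155236 - (-0.704) = 0.859236.
D >= 0, so the roots are real: z = (-b +/- sqrt(D)) / (2a) = (0.394 +/- 0.92695) / (-0.352).
  z_1 = (0.394 + 0.92695) / (-0.352) = -3.7527,   |z_1| = 3.7527.
  z_2 = (0.394 - 0.92695) / (-0.352) = 1.5141,   |z_2| = 1.5141.
Moduli of all roots: 3.7527, 1.5141.
All moduli strictly greater than 1? Yes.
Verdict: Invertible.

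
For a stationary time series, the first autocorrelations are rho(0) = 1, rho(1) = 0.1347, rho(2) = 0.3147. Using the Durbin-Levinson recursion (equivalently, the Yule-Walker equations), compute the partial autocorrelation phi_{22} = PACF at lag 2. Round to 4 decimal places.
\phi_{22} = 0.3020

The PACF at lag k is phi_{kk}, the last component of the solution
to the Yule-Walker system G_k phi = r_k where
  (G_k)_{ij} = rho(|i - j|), (r_k)_i = rho(i), i,j = 1..k.
Equivalently, Durbin-Levinson gives phi_{kk} iteratively:
  phi_{11} = rho(1)
  phi_{kk} = [rho(k) - sum_{j=1..k-1} phi_{k-1,j} rho(k-j)]
            / [1 - sum_{j=1..k-1} phi_{k-1,j} rho(j)],
  phi_{k,j} = phi_{k-1,j} - phi_{kk} phi_{k-1,k-j},  j = 1..k-1.
Step k = 1:
  phi_11 = rho(1) = 0.1347.
Step k = 2:
  phi_22 = [rho(2) - phi_11 rho(1)] / [1 - phi_11 rho(1)] = [0.3147 - (0.1347)(0.1347)] / [1 - (0.1347)(0.1347)]
         = 0.29655591 / 0.98185591 = 0.302.
Therefore phi_{22} = 0.3020.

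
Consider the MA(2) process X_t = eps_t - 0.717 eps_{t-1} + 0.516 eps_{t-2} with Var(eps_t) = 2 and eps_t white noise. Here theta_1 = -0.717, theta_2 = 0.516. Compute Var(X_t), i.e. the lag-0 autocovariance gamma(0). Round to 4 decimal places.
\gamma(0) = 3.5607

For an MA(q) process X_t = eps_t + sum_i theta_i eps_{t-i} with
Var(eps_t) = sigma^2, the variance is
  gamma(0) = sigma^2 * (1 + sum_i theta_i^2).
  sum_i theta_i^2 = (-0.717)^2 + (0.516)^2 = 0.514089 + 0.266256 = 0.780345.
  gamma(0) = 2 * (1 + 0.780345) = 2 * 1.780345 = 3.56069, which rounds to 3.5607.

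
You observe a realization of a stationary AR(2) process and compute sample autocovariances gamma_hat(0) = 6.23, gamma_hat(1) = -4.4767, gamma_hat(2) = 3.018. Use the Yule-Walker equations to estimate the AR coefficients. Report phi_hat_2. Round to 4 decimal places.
\hat\phi_{2} = -0.0660

The Yule-Walker equations for an AR(p) process read, in matrix form,
  Gamma_p phi = r_p,   with   (Gamma_p)_{ij} = gamma(|i - j|),
                       (r_p)_i = gamma(i),   i,j = 1..p.
Substitute the sample gammas (Toeplitz matrix and right-hand side of size 2):
  Gamma_p = [[6.23, -4.4767], [-4.4767, 6.23]]
  r_p     = [-4.4767, 3.018]
Written out:
  6.23 phi_1 - 4.4767 phi_2 = -4.4767
  -4.4767 phi_1 + 6.23 phi_2 = 3.018
Solve by Cramer's rule:
  det = gamma(0)^2 - gamma(1)^2 = (6.23)^2 - (-4.4767)^2 = 38.8129 - 20.04084289 = 18.77205711
  phi_hat_1 = [gamma(1) gamma(0) - gamma(1) gamma(2)] / det = [(-4.4767)(6.23) - (-4.4767)(3.018)] / 18.77205711 = -14.3791604 / 18.77205711 = -0.766
  phi_hat_2 = [gamma(0) gamma(2) - gamma(1)^2] / det = [(6.23)(3.018) - (-4.4767)^2] / 18.77205711 = -1.23870289 / 18.77205711 = -0.066
So phi_hat = [-0.7660, -0.0660].
Therefore phi_hat_2 = -0.0660.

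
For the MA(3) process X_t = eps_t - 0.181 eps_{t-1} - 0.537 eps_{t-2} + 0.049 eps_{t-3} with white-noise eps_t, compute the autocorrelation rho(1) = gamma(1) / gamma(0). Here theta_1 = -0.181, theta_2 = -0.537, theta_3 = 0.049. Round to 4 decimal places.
\rho(1) = -0.0832

For an MA(q) process with theta_0 = 1, the autocovariance is
  gamma(k) = sigma^2 * sum_{i=0..q-k} theta_i * theta_{i+k},
and rho(k) = gamma(k) / gamma(0). Sigma^2 cancels.
  numerator   = (1)*(-0.181) + (-0.181)*(-0.537) + (-0.537)*(0.049) = -0.110116.
  denominator = (1)^2 + (-0.181)^2 + (-0.537)^2 + (0.049)^2 = 1.323531.
  rho(1) = -0.110116 / 1.323531 = -0.0832.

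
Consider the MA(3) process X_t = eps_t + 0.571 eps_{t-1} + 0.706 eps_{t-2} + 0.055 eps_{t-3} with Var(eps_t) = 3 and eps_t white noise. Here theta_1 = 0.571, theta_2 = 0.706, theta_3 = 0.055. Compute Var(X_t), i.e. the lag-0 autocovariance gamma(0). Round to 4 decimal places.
\gamma(0) = 5.4825

For an MA(q) process X_t = eps_t + sum_i theta_i eps_{t-i} with
Var(eps_t) = sigma^2, the variance is
  gamma(0) = sigma^2 * (1 + sum_i theta_i^2).
  sum_i theta_i^2 = (0.571)^2 + (0.706)^2 + (0.055)^2 = 0.326041 + 0.498436 + 0.003025 = 0.827502.
  gamma(0) = 3 * (1 + 0.827502) = 3 * 1.827502 = 5.482506, which rounds to 5.4825.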